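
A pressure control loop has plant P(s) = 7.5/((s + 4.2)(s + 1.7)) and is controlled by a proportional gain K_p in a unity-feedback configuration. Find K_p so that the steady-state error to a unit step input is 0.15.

Steady-state error for a unit step on this type-0 loop is 1/(1 + K_p·P(0)).
P(0) = 1.05. Require 1/(1 + K_p·1.05) = 0.15, so 1 + 1.05·K_p = 6.667.
K_p = (6.667 − 1)/1.05 = 5.39.

K_p = 5.39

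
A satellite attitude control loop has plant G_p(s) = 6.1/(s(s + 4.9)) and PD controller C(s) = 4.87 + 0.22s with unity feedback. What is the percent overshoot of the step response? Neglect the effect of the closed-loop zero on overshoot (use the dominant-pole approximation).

11.1%

Forward path: (4.87 + 0.22s)·6.1/(s(s+4.9)). The closed-loop characteristic equation is s² + (4.9 + 6.1·0.22)s + 6.1·4.87 = 0.
That is s² + 6.242s + 29.71 = 0, so ω_n = 5.45 rad/s and ζ = 6.242/(2·5.45) = 0.5726.
%OS = 100·exp(−πζ/√(1−ζ²)) = 11.1%.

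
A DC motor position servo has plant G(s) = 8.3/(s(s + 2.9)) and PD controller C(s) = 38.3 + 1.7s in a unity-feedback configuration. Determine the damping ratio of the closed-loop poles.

ζ = 0.477

Forward path: (38.3 + 1.7s)·8.3/(s(s+2.9)). The closed-loop characteristic equation is s² + (2.9 + 8.3·1.7)s + 8.3·38.3 = 0.
That is s² + 17.01s + 317.9 = 0, so ω_n = 17.83 rad/s and ζ = 17.01/(2·17.83) = 0.477.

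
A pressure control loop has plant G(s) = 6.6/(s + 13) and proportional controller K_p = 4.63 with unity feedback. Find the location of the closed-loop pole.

s = -43.56

Closed-loop transfer function: T(s) = K_p·G(s)/(1 + K_p·G(s)) = 30.56/(s + 13 + 30.56) = 30.56/(s + 43.56).
The closed-loop pole is at s = −43.56.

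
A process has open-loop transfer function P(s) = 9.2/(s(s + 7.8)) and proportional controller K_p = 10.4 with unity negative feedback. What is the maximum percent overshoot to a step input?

25.5%

The closed-loop denominator s² + 7.8s + 95.68 gives ω_n = √95.68 = 9.782 and ζ = 7.8/(2ω_n) = 0.3987.
%OS = 100·exp(−πζ/√(1−ζ²)) = 100·exp(−π·0.3987/√0.841) = 25.5%.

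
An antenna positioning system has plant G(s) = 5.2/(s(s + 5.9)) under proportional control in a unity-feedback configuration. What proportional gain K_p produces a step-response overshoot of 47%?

K_p = 30.6

From %OS = 100·exp(−πζ/√(1−ζ²)) = 47%, ζ = −ln(0.47)/√(π²+ln²(0.47)) = 0.2337.
Characteristic equation s² + 5.9s + 5.2K_p = 0 gives ζ = 5.9/(2√(5.2K_p)).
Setting ζ = 0.2337: √(5.2K_p) = 5.9/(2·0.2337) = 12.62, so K_p = 159.4/5.2 = 30.6.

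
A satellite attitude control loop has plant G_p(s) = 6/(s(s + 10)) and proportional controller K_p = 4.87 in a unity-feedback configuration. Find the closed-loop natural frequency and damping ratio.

ω_n = 5.41 rad/s, ζ = 0.925

The closed-loop denominator is s(s+10) + 4.87·6 = s² + 10s + 29.22.
So ω_n² = 29.22 ⇒ ω_n = 5.406 rad/s, and ζ = 10/(2ω_n) = 0.925.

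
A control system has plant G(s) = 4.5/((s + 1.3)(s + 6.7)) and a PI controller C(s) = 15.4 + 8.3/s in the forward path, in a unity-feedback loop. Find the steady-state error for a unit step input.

0

The open loop C(s)G(s) has a pole at the origin (type 1), so the static position error constant is infinite and e_ss = 1/(1+∞) = 0.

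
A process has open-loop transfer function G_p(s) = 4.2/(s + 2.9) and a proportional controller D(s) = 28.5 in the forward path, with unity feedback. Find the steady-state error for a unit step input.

0.0237

The loop is type 0. Static position error constant K_pos = D(0)·G_p(0) = 28.5·1.448 = 41.28.
Steady-state error to a unit step: e_ss = 1/(1+K_pos) = 1/42.28 = 0.0237.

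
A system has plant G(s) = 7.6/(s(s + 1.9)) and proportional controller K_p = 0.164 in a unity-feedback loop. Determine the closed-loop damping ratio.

The closed-loop denominator is s(s+1.9) + 0.164·7.6 = s² + 1.9s + 1.246.
So ω_n² = 1.246 ⇒ ω_n = 1.116 rad/s, and ζ = 1.9/(2ω_n) = 0.851.

ζ = 0.851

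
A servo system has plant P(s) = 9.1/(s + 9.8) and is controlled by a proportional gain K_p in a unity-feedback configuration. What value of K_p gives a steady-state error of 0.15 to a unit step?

The loop is type 0, so e_ss(step) = 1/(1 + K_pos) with K_pos = K_p·P(0).
P(0) = 0.9286. Require 1/(1 + K_p·0.9286) = 0.15, so 1 + 0.9286·K_p = 6.667.
K_p = (6.667 − 1)/0.9286 = 6.1.

K_p = 6.1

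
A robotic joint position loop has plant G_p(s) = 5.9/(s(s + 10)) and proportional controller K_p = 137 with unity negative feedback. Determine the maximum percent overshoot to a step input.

Closed-loop characteristic equation: s² + 10s + 808.3 = 0, so ω_n = 28.43 rad/s and ζ = 10/(2·28.43) = 0.1759.
%OS = 100·exp(−πζ/√(1−ζ²)) = 100·exp(−π·0.1759/√0.9691) = 57%.

57%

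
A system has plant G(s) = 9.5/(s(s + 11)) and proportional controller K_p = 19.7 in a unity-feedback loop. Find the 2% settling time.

T_s ≈ 0.727 s

The closed-loop denominator s² + 11s + 187.2 gives ω_n = √187.2 = 13.68 and ζ = 11/(2ω_n) = 0.402.
2% settling time T_s ≈ 4/(ζω_n) = 4/5.5 = 0.727 s.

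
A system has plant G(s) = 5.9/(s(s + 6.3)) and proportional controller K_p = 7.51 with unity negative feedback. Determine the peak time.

T_p = 0.536 s

From 1 + K_pG(s) = 0: s² + 6.3s + 44.31 = 0 ⇒ ω_n = 6.657, ζ = 0.4732.
Damped frequency ω_d = ω_n√(1−ζ²) = 5.864 rad/s, so peak time T_p = π/ω_d = 0.536 s.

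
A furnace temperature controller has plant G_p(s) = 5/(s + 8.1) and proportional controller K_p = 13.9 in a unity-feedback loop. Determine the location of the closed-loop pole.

s = -77.6

Closed-loop transfer function: T(s) = K_p·G_p(s)/(1 + K_p·G_p(s)) = 69.5/(s + 8.1 + 69.5) = 69.5/(s + 77.6).
The closed-loop pole is at s = −77.6.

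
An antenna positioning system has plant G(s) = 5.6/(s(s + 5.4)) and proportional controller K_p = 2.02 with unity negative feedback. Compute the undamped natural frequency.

ω_n = 3.36 rad/s

1 + K_p·G(s) = 0 gives s² + 5.4s + 11.31 = 0.
Matching s² + 2ζω_n s + ω_n²: ω_n = √11.31 = 3.363 rad/s and 2ζω_n = 5.4, so ζ = 5.4/(2·3.363) = 0.803.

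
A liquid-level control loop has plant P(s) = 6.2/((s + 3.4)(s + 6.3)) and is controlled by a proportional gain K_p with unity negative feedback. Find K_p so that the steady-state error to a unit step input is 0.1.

K_p = 31.1

Steady-state error for a unit step on this type-0 loop is 1/(1 + K_p·P(0)).
P(0) = 0.2894. Require 1/(1 + K_p·0.2894) = 0.1, so 1 + 0.2894·K_p = 10.
K_p = (10 − 1)/0.2894 = 31.1.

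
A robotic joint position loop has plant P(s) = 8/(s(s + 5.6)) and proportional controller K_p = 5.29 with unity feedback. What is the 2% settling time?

Closed-loop characteristic equation: s² + 5.6s + 42.32 = 0, so ω_n = 6.505 rad/s and ζ = 5.6/(2·6.505) = 0.4304.
2% settling time T_s ≈ 4/(ζω_n) = 4/2.8 = 1.43 s.

T_s ≈ 1.43 s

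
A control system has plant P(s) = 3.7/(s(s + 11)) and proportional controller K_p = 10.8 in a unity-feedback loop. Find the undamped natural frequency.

With unity feedback the closed-loop characteristic equation is s² + 11s + 10.8·3.7 = s² + 11s + 39.96 = 0.
So ω_n² = 39.96 ⇒ ω_n = 6.321 rad/s, and ζ = 11/(2ω_n) = 0.87.

ω_n = 6.32 rad/s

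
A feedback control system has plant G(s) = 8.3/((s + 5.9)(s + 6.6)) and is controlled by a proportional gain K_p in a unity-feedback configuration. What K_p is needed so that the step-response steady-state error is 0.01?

K_p = 464

Steady-state error for a unit step on this type-0 loop is 1/(1 + K_p·G(0)).
G(0) = 0.2131. Require 1/(1 + K_p·0.2131) = 0.01, so 1 + 0.2131·K_p = 100.
K_p = (100 − 1)/0.2131 = 464.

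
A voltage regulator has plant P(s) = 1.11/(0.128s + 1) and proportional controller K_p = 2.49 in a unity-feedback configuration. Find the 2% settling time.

Closed loop: T(s) = K_p·P/(1+K_p·P) = 2.764/(0.128s + 1 + 2.764), with pole at s = −(1 + 2.764)/0.128 = −29.41.
τ = 1/29.41 = 0.03401 s, so 2% settling time ≈ 4τ = 0.136 s.

T_s ≈ 0.136 s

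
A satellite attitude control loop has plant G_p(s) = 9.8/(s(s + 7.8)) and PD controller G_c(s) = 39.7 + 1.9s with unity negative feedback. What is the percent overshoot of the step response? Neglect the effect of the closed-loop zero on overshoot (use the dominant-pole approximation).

Forward path: (39.7 + 1.9s)·9.8/(s(s+7.8)). The closed-loop characteristic equation is s² + (7.8 + 9.8·1.9)s + 9.8·39.7 = 0.
That is s² + 26.42s + 389.1 = 0, so ω_n = 19.72 rad/s and ζ = 26.42/(2·19.72) = 0.6697.
%OS = 100·exp(−πζ/√(1−ζ²)) = 5.88%.

5.88%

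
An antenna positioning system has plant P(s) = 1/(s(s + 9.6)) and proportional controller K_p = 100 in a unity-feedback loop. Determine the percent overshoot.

17.9%

Closed-loop characteristic equation: s² + 9.6s + 100 = 0, so ω_n = 10 rad/s and ζ = 9.6/(2·10) = 0.48.
%OS = 100·exp(−πζ/√(1−ζ²)) = 100·exp(−π·0.48/√0.7696) = 17.9%.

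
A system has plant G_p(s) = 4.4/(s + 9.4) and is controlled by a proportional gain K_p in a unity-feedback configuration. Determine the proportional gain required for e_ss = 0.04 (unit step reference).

The loop is type 0, so e_ss(step) = 1/(1 + K_pos) with K_pos = K_p·G_p(0).
G_p(0) = 0.4681. Require 1/(1 + K_p·0.4681) = 0.04, so 1 + 0.4681·K_p = 25.
K_p = (25 − 1)/0.4681 = 51.3.

K_p = 51.3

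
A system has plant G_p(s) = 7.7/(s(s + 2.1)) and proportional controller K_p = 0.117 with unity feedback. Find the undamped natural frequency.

ω_n = 0.949 rad/s

With unity feedback the closed-loop characteristic equation is s² + 2.1s + 0.117·7.7 = s² + 2.1s + 0.9009 = 0.
So ω_n² = 0.9009 ⇒ ω_n = 0.9492 rad/s, and ζ = 2.1/(2ω_n) = 1.11.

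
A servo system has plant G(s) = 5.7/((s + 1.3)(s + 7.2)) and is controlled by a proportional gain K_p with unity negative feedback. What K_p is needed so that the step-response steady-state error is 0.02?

K_p = 80.5

For a type-0 loop with proportional control, e_ss = 1/(1 + K_p·G(0)).
G(0) = 0.609. Require 1/(1 + K_p·0.609) = 0.02, so 1 + 0.609·K_p = 50.
K_p = (50 − 1)/0.609 = 80.5.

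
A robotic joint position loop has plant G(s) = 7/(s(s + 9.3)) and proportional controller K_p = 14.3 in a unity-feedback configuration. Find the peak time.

From 1 + K_pG(s) = 0: s² + 9.3s + 100.1 = 0 ⇒ ω_n = 10, ζ = 0.4648.
Damped frequency ω_d = ω_n√(1−ζ²) = 8.859 rad/s, so peak time T_p = π/ω_d = 0.355 s.

T_p = 0.355 s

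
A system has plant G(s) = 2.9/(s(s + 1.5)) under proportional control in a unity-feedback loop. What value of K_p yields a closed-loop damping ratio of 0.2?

K_p = 4.85

Closed-loop characteristic equation: s² + 1.5s + K_p·2.9 = 0.
So ω_n = √(2.9K_p) and 2ζω_n = 1.5, giving ζ = 1.5/(2√(2.9K_p)).
Setting ζ = 0.2: √(2.9K_p) = 1.5/(2·0.2) = 3.75, so K_p = 14.06/2.9 = 4.85.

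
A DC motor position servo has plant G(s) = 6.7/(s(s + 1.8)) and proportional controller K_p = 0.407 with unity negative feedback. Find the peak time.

T_p = 2.27 s

The closed-loop denominator s² + 1.8s + 2.727 gives ω_n = √2.727 = 1.651 and ζ = 1.8/(2ω_n) = 0.545.
Damped frequency ω_d = ω_n√(1−ζ²) = 1.385 rad/s, so peak time T_p = π/ω_d = 2.27 s.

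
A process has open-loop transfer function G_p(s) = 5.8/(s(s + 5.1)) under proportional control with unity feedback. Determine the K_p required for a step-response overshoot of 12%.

K_p = 3.58

From %OS = 100·exp(−πζ/√(1−ζ²)) = 12%, ζ = −ln(0.12)/√(π²+ln²(0.12)) = 0.5594.
Characteristic equation s² + 5.1s + 5.8K_p = 0 gives ζ = 5.1/(2√(5.8K_p)).
Setting ζ = 0.5594: √(5.8K_p) = 5.1/(2·0.5594) = 4.558, so K_p = 20.78/5.8 = 3.58.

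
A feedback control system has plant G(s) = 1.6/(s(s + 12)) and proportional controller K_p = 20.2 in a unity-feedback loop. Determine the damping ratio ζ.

The closed-loop denominator is s(s+12) + 20.2·1.6 = s² + 12s + 32.32.
So ω_n² = 32.32 ⇒ ω_n = 5.685 rad/s, and ζ = 12/(2ω_n) = 1.06.

ζ = 1.06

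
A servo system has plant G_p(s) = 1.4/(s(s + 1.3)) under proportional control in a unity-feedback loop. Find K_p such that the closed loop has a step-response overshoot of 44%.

From %OS = 100·exp(−πζ/√(1−ζ²)) = 44%, ζ = −ln(0.44)/√(π²+ln²(0.44)) = 0.2528.
Characteristic equation s² + 1.3s + 1.4K_p = 0 gives ζ = 1.3/(2√(1.4K_p)).
Setting ζ = 0.2528: √(1.4K_p) = 1.3/(2·0.2528) = 2.571, so K_p = 6.609/1.4 = 4.72.

K_p = 4.72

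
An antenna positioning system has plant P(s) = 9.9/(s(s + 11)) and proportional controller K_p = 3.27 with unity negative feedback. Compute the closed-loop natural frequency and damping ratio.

ω_n = 5.69 rad/s, ζ = 0.967

With unity feedback the closed-loop characteristic equation is s² + 11s + 3.27·9.9 = s² + 11s + 32.37 = 0.
So ω_n² = 32.37 ⇒ ω_n = 5.69 rad/s, and ζ = 11/(2ω_n) = 0.967.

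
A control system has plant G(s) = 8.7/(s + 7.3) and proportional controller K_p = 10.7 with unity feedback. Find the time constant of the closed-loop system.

τ = 0.00996 s

Closed-loop transfer function: T(s) = K_p·G(s)/(1 + K_p·G(s)) = 93.09/(s + 7.3 + 93.09) = 93.09/(s + 100.4).
Time constant τ = 1/100.4 = 0.00996 s.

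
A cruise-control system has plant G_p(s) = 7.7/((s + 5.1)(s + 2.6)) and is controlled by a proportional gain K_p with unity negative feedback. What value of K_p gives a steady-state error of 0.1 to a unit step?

Steady-state error for a unit step on this type-0 loop is 1/(1 + K_p·G_p(0)).
G_p(0) = 0.5807. Require 1/(1 + K_p·0.5807) = 0.1, so 1 + 0.5807·K_p = 10.
K_p = (10 − 1)/0.5807 = 15.5.

K_p = 15.5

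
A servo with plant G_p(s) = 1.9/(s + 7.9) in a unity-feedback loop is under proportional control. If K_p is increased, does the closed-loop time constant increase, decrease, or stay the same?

The closed-loop bandwidth 7.9+K_p·1.9 grows with K_p, so τ shrinks.

decrease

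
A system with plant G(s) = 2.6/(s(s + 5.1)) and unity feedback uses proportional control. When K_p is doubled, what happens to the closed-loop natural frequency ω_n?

increase

ω_n = √(2.6·K_p), which grows with K_p.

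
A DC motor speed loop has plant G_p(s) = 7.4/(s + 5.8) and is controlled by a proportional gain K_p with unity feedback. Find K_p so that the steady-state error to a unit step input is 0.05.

For a type-0 loop with proportional control, e_ss = 1/(1 + K_p·G_p(0)).
G_p(0) = 1.276. Require 1/(1 + K_p·1.276) = 0.05, so 1 + 1.276·K_p = 20.
K_p = (20 − 1)/1.276 = 14.9.

K_p = 14.9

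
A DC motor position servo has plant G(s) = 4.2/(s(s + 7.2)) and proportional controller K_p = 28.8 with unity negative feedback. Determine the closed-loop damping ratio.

1 + K_p·G(s) = 0 gives s² + 7.2s + 121 = 0.
Matching s² + 2ζω_n s + ω_n²: ω_n = √121 = 11 rad/s and 2ζω_n = 7.2, so ζ = 7.2/(2·11) = 0.327.

ζ = 0.327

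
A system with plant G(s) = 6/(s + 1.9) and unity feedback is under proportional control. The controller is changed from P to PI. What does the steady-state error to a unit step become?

The integrator makes K_pos = lim_{s→0} C(s)G(s) infinite, so e_ss = 1/(1+K_pos) = 0.

0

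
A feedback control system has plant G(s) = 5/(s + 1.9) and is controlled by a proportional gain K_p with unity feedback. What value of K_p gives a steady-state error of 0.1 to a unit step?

The loop is type 0, so e_ss(step) = 1/(1 + K_pos) with K_pos = K_p·G(0).
G(0) = 2.632. Require 1/(1 + K_p·2.632) = 0.1, so 1 + 2.632·K_p = 10.
K_p = (10 − 1)/2.632 = 3.42.

K_p = 3.42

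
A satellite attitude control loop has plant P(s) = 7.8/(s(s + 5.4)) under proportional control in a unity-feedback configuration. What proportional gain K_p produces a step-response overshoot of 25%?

From %OS = 100·exp(−πζ/√(1−ζ²)) = 25%, ζ = −ln(0.25)/√(π²+ln²(0.25)) = 0.4037.
Characteristic equation s² + 5.4s + 7.8K_p = 0 gives ζ = 5.4/(2√(7.8K_p)).
Setting ζ = 0.4037: √(7.8K_p) = 5.4/(2·0.4037) = 6.688, so K_p = 44.73/7.8 = 5.73.

K_p = 5.73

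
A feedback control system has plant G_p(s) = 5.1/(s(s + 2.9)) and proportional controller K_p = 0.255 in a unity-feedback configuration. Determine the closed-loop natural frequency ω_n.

With unity feedback the closed-loop characteristic equation is s² + 2.9s + 0.255·5.1 = s² + 2.9s + 1.3 = 0.
Matching s² + 2ζω_n s + ω_n²: ω_n = √1.3 = 1.14 rad/s and 2ζω_n = 2.9, so ζ = 2.9/(2·1.14) = 1.27.

ω_n = 1.14 rad/s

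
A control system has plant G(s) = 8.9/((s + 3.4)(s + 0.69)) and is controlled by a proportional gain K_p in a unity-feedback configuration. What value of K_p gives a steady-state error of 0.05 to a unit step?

For a type-0 loop with proportional control, e_ss = 1/(1 + K_p·G(0)).
G(0) = 3.794. Require 1/(1 + K_p·3.794) = 0.05, so 1 + 3.794·K_p = 20.
K_p = (20 − 1)/3.794 = 5.01.

K_p = 5.01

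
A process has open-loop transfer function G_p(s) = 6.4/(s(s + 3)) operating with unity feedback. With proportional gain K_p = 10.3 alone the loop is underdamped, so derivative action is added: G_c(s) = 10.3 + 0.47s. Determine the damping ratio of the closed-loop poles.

Forward path: (10.3 + 0.47s)·6.4/(s(s+3)). The closed-loop characteristic equation is s² + (3 + 6.4·0.47)s + 6.4·10.3 = 0.
That is s² + 6.008s + 65.92 = 0, so ω_n = 8.119 rad/s and ζ = 6.008/(2·8.119) = 0.37.

ζ = 0.37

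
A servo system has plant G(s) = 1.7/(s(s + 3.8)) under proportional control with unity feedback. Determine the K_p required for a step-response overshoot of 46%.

K_p = 36.9

From %OS = 100·exp(−πζ/√(1−ζ²)) = 46%, ζ = −ln(0.46)/√(π²+ln²(0.46)) = 0.24.
Characteristic equation s² + 3.8s + 1.7K_p = 0 gives ζ = 3.8/(2√(1.7K_p)).
Setting ζ = 0.24: √(1.7K_p) = 3.8/(2·0.24) = 7.918, so K_p = 62.7/1.7 = 36.9.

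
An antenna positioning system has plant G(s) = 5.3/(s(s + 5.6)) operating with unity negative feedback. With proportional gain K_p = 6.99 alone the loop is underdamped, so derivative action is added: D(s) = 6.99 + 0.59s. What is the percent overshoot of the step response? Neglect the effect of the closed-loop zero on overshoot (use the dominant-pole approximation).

Forward path: (6.99 + 0.59s)·5.3/(s(s+5.6)). The closed-loop characteristic equation is s² + (5.6 + 5.3·0.59)s + 5.3·6.99 = 0.
That is s² + 8.727s + 37.05 = 0, so ω_n = 6.087 rad/s and ζ = 8.727/(2·6.087) = 0.7169.
%OS = 100·exp(−πζ/√(1−ζ²)) = 3.95%.

3.95%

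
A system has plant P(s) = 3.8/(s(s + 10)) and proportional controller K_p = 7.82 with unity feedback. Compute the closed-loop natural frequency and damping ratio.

ω_n = 5.45 rad/s, ζ = 0.917

The closed-loop denominator is s(s+10) + 7.82·3.8 = s² + 10s + 29.72.
Matching s² + 2ζω_n s + ω_n²: ω_n = √29.72 = 5.451 rad/s and 2ζω_n = 10, so ζ = 10/(2·5.451) = 0.917.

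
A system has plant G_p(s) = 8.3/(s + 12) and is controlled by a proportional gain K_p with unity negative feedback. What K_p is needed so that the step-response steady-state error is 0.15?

K_p = 8.19

Steady-state error for a unit step on this type-0 loop is 1/(1 + K_p·G_p(0)).
G_p(0) = 0.6917. Require 1/(1 + K_p·0.6917) = 0.15, so 1 + 0.6917·K_p = 6.667.
K_p = (6.667 − 1)/0.6917 = 8.19.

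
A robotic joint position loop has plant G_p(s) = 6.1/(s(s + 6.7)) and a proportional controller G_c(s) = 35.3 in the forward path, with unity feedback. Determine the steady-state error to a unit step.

The open loop G_c(s)G_p(s) has a pole at the origin (type 1), so the static position error constant is infinite and e_ss = 1/(1+∞) = 0.

0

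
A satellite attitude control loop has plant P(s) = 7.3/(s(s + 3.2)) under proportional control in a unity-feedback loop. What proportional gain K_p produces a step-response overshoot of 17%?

K_p = 1.45

From %OS = 100·exp(−πζ/√(1−ζ²)) = 17%, ζ = −ln(0.17)/√(π²+ln²(0.17)) = 0.4913.
Characteristic equation s² + 3.2s + 7.3K_p = 0 gives ζ = 3.2/(2√(7.3K_p)).
Setting ζ = 0.4913: √(7.3K_p) = 3.2/(2·0.4913) = 3.257, so K_p = 10.61/7.3 = 1.45.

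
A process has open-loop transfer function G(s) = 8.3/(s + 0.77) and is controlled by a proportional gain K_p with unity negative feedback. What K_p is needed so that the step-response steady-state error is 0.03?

Steady-state error for a unit step on this type-0 loop is 1/(1 + K_p·G(0)).
G(0) = 10.78. Require 1/(1 + K_p·10.78) = 0.03, so 1 + 10.78·K_p = 33.33.
K_p = (33.33 − 1)/10.78 = 3.

K_p = 3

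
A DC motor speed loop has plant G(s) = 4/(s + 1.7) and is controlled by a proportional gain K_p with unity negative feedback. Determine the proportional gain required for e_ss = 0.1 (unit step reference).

K_p = 3.82

For a type-0 loop with proportional control, e_ss = 1/(1 + K_p·G(0)).
G(0) = 2.353. Require 1/(1 + K_p·2.353) = 0.1, so 1 + 2.353·K_p = 10.
K_p = (10 − 1)/2.353 = 3.82.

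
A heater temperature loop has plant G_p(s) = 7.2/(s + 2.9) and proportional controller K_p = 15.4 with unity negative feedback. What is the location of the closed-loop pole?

Closed-loop transfer function: T(s) = K_p·G_p(s)/(1 + K_p·G_p(s)) = 110.9/(s + 2.9 + 110.9) = 110.9/(s + 113.8).
The closed-loop pole is at s = −113.8.

s = -113.8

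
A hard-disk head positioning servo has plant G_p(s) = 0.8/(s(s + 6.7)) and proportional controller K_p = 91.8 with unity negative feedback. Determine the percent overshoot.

Closed-loop characteristic equation: s² + 6.7s + 73.44 = 0, so ω_n = 8.57 rad/s and ζ = 6.7/(2·8.57) = 0.3909.
%OS = 100·exp(−πζ/√(1−ζ²)) = 100·exp(−π·0.3909/√0.8472) = 26.3%.

26.3%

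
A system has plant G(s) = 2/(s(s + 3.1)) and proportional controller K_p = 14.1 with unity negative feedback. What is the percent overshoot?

38.3%

From 1 + K_pG(s) = 0: s² + 3.1s + 28.2 = 0 ⇒ ω_n = 5.31, ζ = 0.2919.
%OS = 100·exp(−πζ/√(1−ζ²)) = 100·exp(−π·0.2919/√0.9148) = 38.3%.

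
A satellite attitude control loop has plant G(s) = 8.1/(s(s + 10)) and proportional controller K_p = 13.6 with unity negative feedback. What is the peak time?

The closed-loop denominator s² + 10s + 110.2 gives ω_n = √110.2 = 10.5 and ζ = 10/(2ω_n) = 0.4764.
Damped frequency ω_d = ω_n√(1−ζ²) = 9.228 rad/s, so peak time T_p = π/ω_d = 0.34 s.

T_p = 0.34 s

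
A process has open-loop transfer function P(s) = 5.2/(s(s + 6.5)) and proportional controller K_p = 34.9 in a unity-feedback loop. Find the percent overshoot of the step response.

Closed-loop characteristic equation: s² + 6.5s + 181.5 = 0, so ω_n = 13.47 rad/s and ζ = 6.5/(2·13.47) = 0.2413.
%OS = 100·exp(−πζ/√(1−ζ²)) = 100·exp(−π·0.2413/√0.9418) = 45.8%.

45.8%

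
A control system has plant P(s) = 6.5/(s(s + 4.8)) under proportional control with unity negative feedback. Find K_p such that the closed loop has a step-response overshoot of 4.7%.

From %OS = 100·exp(−πζ/√(1−ζ²)) = 4.7%, ζ = −ln(0.047)/√(π²+ln²(0.047)) = 0.6975.
Characteristic equation s² + 4.8s + 6.5K_p = 0 gives ζ = 4.8/(2√(6.5K_p)).
Setting ζ = 0.6975: √(6.5K_p) = 4.8/(2·0.6975) = 3.441, so K_p = 11.84/6.5 = 1.82.

K_p = 1.82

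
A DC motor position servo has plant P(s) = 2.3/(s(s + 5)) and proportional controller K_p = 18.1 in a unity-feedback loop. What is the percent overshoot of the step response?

26.7%

Closed-loop characteristic equation: s² + 5s + 41.63 = 0, so ω_n = 6.452 rad/s and ζ = 5/(2·6.452) = 0.3875.
%OS = 100·exp(−πζ/√(1−ζ²)) = 100·exp(−π·0.3875/√0.8499) = 26.7%.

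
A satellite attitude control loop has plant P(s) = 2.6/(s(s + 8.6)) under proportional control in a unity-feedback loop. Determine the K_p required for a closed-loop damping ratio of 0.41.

K_p = 42.3

Closed-loop characteristic equation: s² + 8.6s + K_p·2.6 = 0.
So ω_n = √(2.6K_p) and 2ζω_n = 8.6, giving ζ = 8.6/(2√(2.6K_p)).
Setting ζ = 0.41: √(2.6K_p) = 8.6/(2·0.41) = 10.49, so K_p = 110/2.6 = 42.3.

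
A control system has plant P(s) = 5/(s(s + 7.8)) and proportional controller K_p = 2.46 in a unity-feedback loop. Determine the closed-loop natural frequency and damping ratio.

ω_n = 3.51 rad/s, ζ = 1.11

The closed-loop denominator is s(s+7.8) + 2.46·5 = s² + 7.8s + 12.3.
So ω_n² = 12.3 ⇒ ω_n = 3.507 rad/s, and ζ = 7.8/(2ω_n) = 1.11.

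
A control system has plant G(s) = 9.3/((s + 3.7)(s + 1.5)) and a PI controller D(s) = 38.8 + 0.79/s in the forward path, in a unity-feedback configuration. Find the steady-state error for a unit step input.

0

The open loop D(s)G(s) has a pole at the origin (type 1), so the static position error constant is infinite and e_ss = 1/(1+∞) = 0.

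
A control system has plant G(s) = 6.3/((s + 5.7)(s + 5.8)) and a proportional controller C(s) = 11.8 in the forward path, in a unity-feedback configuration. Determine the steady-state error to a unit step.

The loop is type 0. Static position error constant K_pos = C(0)·G(0) = 11.8·0.1906 = 2.249.
Steady-state error to a unit step: e_ss = 1/(1+K_pos) = 1/3.249 = 0.308.

0.308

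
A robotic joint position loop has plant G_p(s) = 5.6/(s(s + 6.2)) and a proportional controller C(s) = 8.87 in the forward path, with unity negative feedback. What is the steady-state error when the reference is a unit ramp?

The loop has one pole at the origin (type 1). Velocity error constant K_v = lim_{s→0} s·C(s)G_p(s) = 8.87·5.6/6.2 = 8.012.
Steady-state error to a unit ramp: e_ss = 1/K_v = 0.125.

0.125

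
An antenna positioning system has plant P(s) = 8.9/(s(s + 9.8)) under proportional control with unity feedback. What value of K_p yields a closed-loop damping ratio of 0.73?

Closed-loop characteristic equation: s² + 9.8s + K_p·8.9 = 0.
So ω_n = √(8.9K_p) and 2ζω_n = 9.8, giving ζ = 9.8/(2√(8.9K_p)).
Setting ζ = 0.73: √(8.9K_p) = 9.8/(2·0.73) = 6.712, so K_p = 45.06/8.9 = 5.06.

K_p = 5.06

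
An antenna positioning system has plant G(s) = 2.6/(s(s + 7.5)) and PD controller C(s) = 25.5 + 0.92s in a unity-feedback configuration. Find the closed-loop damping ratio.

Forward path: (25.5 + 0.92s)·2.6/(s(s+7.5)). The closed-loop characteristic equation is s² + (7.5 + 2.6·0.92)s + 2.6·25.5 = 0.
That is s² + 9.892s + 66.3 = 0, so ω_n = 8.142 rad/s and ζ = 9.892/(2·8.142) = 0.6074.

ζ = 0.607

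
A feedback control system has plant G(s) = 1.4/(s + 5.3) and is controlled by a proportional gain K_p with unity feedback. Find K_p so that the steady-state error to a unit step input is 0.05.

The loop is type 0, so e_ss(step) = 1/(1 + K_pos) with K_pos = K_p·G(0).
G(0) = 0.2642. Require 1/(1 + K_p·0.2642) = 0.05, so 1 + 0.2642·K_p = 20.
K_p = (20 − 1)/0.2642 = 71.9.

K_p = 71.9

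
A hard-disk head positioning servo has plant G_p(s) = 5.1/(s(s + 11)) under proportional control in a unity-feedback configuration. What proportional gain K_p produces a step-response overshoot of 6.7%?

From %OS = 100·exp(−πζ/√(1−ζ²)) = 6.7%, ζ = −ln(0.067)/√(π²+ln²(0.067)) = 0.6522.
Characteristic equation s² + 11s + 5.1K_p = 0 gives ζ = 11/(2√(5.1K_p)).
Setting ζ = 0.6522: √(5.1K_p) = 11/(2·0.6522) = 8.433, so K_p = 71.11/5.1 = 13.9.

K_p = 13.9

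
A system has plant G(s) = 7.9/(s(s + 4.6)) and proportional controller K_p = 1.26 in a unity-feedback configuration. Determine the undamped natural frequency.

ω_n = 3.15 rad/s

The closed-loop denominator is s(s+4.6) + 1.26·7.9 = s² + 4.6s + 9.954.
So ω_n² = 9.954 ⇒ ω_n = 3.155 rad/s, and ζ = 4.6/(2ω_n) = 0.729.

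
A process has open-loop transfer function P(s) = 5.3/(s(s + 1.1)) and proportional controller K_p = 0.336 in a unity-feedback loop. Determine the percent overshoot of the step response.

The closed-loop denominator s² + 1.1s + 1.781 gives ω_n = √1.781 = 1.334 and ζ = 1.1/(2ω_n) = 0.4121.
%OS = 100·exp(−πζ/√(1−ζ²)) = 100·exp(−π·0.4121/√0.8301) = 24.1%.

24.1%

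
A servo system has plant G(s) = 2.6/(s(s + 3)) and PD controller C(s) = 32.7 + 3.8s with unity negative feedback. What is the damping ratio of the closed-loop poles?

Forward path: (32.7 + 3.8s)·2.6/(s(s+3)). The closed-loop characteristic equation is s² + (3 + 2.6·3.8)s + 2.6·32.7 = 0.
That is s² + 12.88s + 85.02 = 0, so ω_n = 9.221 rad/s and ζ = 12.88/(2·9.221) = 0.6984.

ζ = 0.698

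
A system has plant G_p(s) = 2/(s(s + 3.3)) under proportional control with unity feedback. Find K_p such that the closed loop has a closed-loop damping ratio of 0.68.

K_p = 2.94

Closed-loop characteristic equation: s² + 3.3s + K_p·2 = 0.
So ω_n = √(2K_p) and 2ζω_n = 3.3, giving ζ = 3.3/(2√(2K_p)).
Setting ζ = 0.68: √(2K_p) = 3.3/(2·0.68) = 2.426, so K_p = 5.888/2 = 2.94.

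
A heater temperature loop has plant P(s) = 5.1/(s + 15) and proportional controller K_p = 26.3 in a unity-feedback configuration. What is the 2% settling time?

T_s ≈ 0.0268 s

Closed-loop transfer function: T(s) = K_p·P(s)/(1 + K_p·P(s)) = 134.1/(s + 15 + 134.1) = 134.1/(s + 149.1).
Time constant τ = 1/149.1 = 0.006706 s, so the 2% settling time is about 4τ = 0.0268 s.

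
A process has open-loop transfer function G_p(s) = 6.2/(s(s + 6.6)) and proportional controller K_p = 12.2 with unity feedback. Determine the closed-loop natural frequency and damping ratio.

ω_n = 8.7 rad/s, ζ = 0.379

The closed-loop denominator is s(s+6.6) + 12.2·6.2 = s² + 6.6s + 75.64.
Matching s² + 2ζω_n s + ω_n²: ω_n = √75.64 = 8.697 rad/s and 2ζω_n = 6.6, so ζ = 6.6/(2·8.697) = 0.379.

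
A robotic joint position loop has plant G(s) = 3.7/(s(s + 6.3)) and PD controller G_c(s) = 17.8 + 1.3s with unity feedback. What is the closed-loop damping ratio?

ζ = 0.684

Forward path: (17.8 + 1.3s)·3.7/(s(s+6.3)). The closed-loop characteristic equation is s² + (6.3 + 3.7·1.3)s + 3.7·17.8 = 0.
That is s² + 11.11s + 65.86 = 0, so ω_n = 8.115 rad/s and ζ = 11.11/(2·8.115) = 0.6845.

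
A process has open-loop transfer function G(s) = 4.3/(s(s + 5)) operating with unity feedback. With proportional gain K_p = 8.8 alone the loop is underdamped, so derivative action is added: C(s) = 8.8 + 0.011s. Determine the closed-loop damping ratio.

Forward path: (8.8 + 0.011s)·4.3/(s(s+5)). The closed-loop characteristic equation is s² + (5 + 4.3·0.011)s + 4.3·8.8 = 0.
That is s² + 5.047s + 37.84 = 0, so ω_n = 6.151 rad/s and ζ = 5.047/(2·6.151) = 0.4103.

ζ = 0.41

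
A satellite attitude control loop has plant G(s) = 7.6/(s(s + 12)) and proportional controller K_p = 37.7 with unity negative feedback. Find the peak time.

T_p = 0.198 s

Closed-loop characteristic equation: s² + 12s + 286.5 = 0, so ω_n = 16.93 rad/s and ζ = 12/(2·16.93) = 0.3545.
Damped frequency ω_d = ω_n√(1−ζ²) = 15.83 rad/s, so peak time T_p = π/ω_d = 0.198 s.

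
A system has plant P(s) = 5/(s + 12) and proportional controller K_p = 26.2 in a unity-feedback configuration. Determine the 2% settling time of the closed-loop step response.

T_s ≈ 0.028 s

Closed-loop transfer function: T(s) = K_p·P(s)/(1 + K_p·P(s)) = 131/(s + 12 + 131) = 131/(s + 143).
Time constant τ = 1/143 = 0.006993 s, so the 2% settling time is about 4τ = 0.028 s.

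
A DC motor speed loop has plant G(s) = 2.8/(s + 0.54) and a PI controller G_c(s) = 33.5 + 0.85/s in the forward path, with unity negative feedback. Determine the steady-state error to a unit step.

The open loop G_c(s)G(s) has a pole at the origin (type 1), so the static position error constant is infinite and e_ss = 1/(1+∞) = 0.

0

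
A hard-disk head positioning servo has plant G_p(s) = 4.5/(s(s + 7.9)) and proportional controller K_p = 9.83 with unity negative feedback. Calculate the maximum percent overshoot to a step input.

Closed-loop characteristic equation: s² + 7.9s + 44.23 = 0, so ω_n = 6.651 rad/s and ζ = 7.9/(2·6.651) = 0.5939.
%OS = 100·exp(−πζ/√(1−ζ²)) = 100·exp(−π·0.5939/√0.6473) = 9.84%.

9.84%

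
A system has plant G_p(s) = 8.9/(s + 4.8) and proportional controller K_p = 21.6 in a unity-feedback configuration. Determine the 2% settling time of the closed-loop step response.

T_s ≈ 0.0203 s

Closed-loop transfer function: T(s) = K_p·G_p(s)/(1 + K_p·G_p(s)) = 192.2/(s + 4.8 + 192.2) = 192.2/(s + 197).
Time constant τ = 1/197 = 0.005075 s, so the 2% settling time is about 4τ = 0.0203 s.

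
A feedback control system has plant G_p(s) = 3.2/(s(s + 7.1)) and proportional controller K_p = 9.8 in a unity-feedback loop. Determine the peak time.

From 1 + K_pG_p(s) = 0: s² + 7.1s + 31.36 = 0 ⇒ ω_n = 5.6, ζ = 0.6339.
Damped frequency ω_d = ω_n√(1−ζ²) = 4.331 rad/s, so peak time T_p = π/ω_d = 0.725 s.

T_p = 0.725 s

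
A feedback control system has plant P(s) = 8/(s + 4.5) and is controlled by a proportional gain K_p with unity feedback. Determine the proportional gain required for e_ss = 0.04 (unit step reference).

K_p = 13.5

For a type-0 loop with proportional control, e_ss = 1/(1 + K_p·P(0)).
P(0) = 1.778. Require 1/(1 + K_p·1.778) = 0.04, so 1 + 1.778·K_p = 25.
K_p = (25 − 1)/1.778 = 13.5.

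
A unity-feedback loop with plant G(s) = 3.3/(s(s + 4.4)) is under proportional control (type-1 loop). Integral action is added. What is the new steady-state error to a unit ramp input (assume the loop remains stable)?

The integrator raises the loop to type 2, so K_v → ∞ and e_ss to a ramp is zero.

0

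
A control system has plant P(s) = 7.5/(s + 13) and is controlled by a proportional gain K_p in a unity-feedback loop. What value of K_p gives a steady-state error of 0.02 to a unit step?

K_p = 84.9

For a type-0 loop with proportional control, e_ss = 1/(1 + K_p·P(0)).
P(0) = 0.5769. Require 1/(1 + K_p·0.5769) = 0.02, so 1 + 0.5769·K_p = 50.
K_p = (50 − 1)/0.5769 = 84.9.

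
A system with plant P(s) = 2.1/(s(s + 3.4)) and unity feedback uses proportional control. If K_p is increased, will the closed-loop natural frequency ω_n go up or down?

ω_n = √(2.1·K_p), which grows with K_p.

increase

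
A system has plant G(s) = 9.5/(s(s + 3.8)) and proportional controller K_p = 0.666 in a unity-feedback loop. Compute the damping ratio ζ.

ζ = 0.755

1 + K_p·G(s) = 0 gives s² + 3.8s + 6.327 = 0.
So ω_n² = 6.327 ⇒ ω_n = 2.515 rad/s, and ζ = 3.8/(2ω_n) = 0.755.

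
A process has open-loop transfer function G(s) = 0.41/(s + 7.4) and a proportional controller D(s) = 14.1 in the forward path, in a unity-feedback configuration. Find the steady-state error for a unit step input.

The loop is type 0. Static position error constant K_pos = D(0)·G(0) = 14.1·0.05541 = 0.7812.
Steady-state error to a unit step: e_ss = 1/(1+K_pos) = 1/1.781 = 0.561.

0.561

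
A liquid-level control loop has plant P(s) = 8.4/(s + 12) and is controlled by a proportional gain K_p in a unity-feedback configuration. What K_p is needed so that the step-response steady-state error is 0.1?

The loop is type 0, so e_ss(step) = 1/(1 + K_pos) with K_pos = K_p·P(0).
P(0) = 0.7. Require 1/(1 + K_p·0.7) = 0.1, so 1 + 0.7·K_p = 10.
K_p = (10 − 1)/0.7 = 12.9.

K_p = 12.9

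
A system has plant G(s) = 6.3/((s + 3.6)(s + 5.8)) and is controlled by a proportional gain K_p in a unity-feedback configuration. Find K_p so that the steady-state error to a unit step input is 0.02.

Steady-state error for a unit step on this type-0 loop is 1/(1 + K_p·G(0)).
G(0) = 0.3017. Require 1/(1 + K_p·0.3017) = 0.02, so 1 + 0.3017·K_p = 50.
K_p = (50 − 1)/0.3017 = 162.

K_p = 162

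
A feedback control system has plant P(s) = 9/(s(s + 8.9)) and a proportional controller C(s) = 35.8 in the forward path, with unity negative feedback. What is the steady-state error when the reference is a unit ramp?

0.0276

The loop has one pole at the origin (type 1). Velocity error constant K_v = lim_{s→0} s·C(s)P(s) = 35.8·9/8.9 = 36.2.
Steady-state error to a unit ramp: e_ss = 1/K_v = 0.0276.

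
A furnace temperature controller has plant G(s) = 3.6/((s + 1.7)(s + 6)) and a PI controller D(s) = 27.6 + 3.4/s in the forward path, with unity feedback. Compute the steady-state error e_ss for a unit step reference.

The open loop D(s)G(s) has a pole at the origin (type 1), so the static position error constant is infinite and e_ss = 1/(1+∞) = 0.

0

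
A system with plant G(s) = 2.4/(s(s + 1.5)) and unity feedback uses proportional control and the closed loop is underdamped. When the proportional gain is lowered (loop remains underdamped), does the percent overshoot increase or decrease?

decrease

ζ = 1.5/(2√(2.4K_p)) rises as K_p falls; higher damping means less overshoot.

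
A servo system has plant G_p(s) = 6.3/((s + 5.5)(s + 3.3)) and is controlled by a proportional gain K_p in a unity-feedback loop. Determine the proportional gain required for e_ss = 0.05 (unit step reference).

The loop is type 0, so e_ss(step) = 1/(1 + K_pos) with K_pos = K_p·G_p(0).
G_p(0) = 0.3471. Require 1/(1 + K_p·0.3471) = 0.05, so 1 + 0.3471·K_p = 20.
K_p = (20 − 1)/0.3471 = 54.7.

K_p = 54.7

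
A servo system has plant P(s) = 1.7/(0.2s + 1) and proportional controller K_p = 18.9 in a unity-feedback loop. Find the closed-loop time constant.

Closed loop: T(s) = K_p·P/(1+K_p·P) = 32.13/(0.2s + 1 + 32.13), with pole at s = −(1 + 32.13)/0.2 = −165.6.
Closed-loop time constant τ = 1/165.6 = 0.00604 s.

τ = 0.00604 s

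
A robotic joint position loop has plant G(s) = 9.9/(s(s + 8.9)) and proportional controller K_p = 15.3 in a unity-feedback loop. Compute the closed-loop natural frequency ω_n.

ω_n = 12.3 rad/s

With unity feedback the closed-loop characteristic equation is s² + 8.9s + 15.3·9.9 = s² + 8.9s + 151.5 = 0.
So ω_n² = 151.5 ⇒ ω_n = 12.31 rad/s, and ζ = 8.9/(2ω_n) = 0.362.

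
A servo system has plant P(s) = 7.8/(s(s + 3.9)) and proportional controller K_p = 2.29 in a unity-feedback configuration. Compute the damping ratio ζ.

ζ = 0.461

With unity feedback the closed-loop characteristic equation is s² + 3.9s + 2.29·7.8 = s² + 3.9s + 17.86 = 0.
Matching s² + 2ζω_n s + ω_n²: ω_n = √17.86 = 4.226 rad/s and 2ζω_n = 3.9, so ζ = 3.9/(2·4.226) = 0.461.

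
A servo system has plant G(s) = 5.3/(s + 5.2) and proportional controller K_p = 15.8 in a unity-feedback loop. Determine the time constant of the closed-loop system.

τ = 0.0112 s

Closed-loop transfer function: T(s) = K_p·G(s)/(1 + K_p·G(s)) = 83.74/(s + 5.2 + 83.74) = 83.74/(s + 88.94).
Time constant τ = 1/88.94 = 0.0112 s.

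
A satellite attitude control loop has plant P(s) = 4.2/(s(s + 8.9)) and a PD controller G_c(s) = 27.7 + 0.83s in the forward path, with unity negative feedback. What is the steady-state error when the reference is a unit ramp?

0.0765

The loop has one pole at the origin (type 1). Velocity error constant K_v = lim_{s→0} s·G_c(s)P(s) = 27.7·4.2/8.9 = 13.07.
Steady-state error to a unit ramp: e_ss = 1/K_v = 0.0765.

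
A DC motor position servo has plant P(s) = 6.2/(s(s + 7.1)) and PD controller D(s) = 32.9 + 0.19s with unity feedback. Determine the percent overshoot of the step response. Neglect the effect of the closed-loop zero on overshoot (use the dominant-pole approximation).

Forward path: (32.9 + 0.19s)·6.2/(s(s+7.1)). The closed-loop characteristic equation is s² + (7.1 + 6.2·0.19)s + 6.2·32.9 = 0.
That is s² + 8.278s + 204 = 0, so ω_n = 14.28 rad/s and ζ = 8.278/(2·14.28) = 0.2898.
%OS = 100·exp(−πζ/√(1−ζ²)) = 38.6%.

38.6%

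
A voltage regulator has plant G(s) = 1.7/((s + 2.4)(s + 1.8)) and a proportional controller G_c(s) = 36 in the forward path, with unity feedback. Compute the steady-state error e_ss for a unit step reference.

The loop is type 0. Static position error constant K_pos = G_c(0)·G(0) = 36·0.3935 = 14.17.
Steady-state error to a unit step: e_ss = 1/(1+K_pos) = 1/15.17 = 0.0659.

0.0659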